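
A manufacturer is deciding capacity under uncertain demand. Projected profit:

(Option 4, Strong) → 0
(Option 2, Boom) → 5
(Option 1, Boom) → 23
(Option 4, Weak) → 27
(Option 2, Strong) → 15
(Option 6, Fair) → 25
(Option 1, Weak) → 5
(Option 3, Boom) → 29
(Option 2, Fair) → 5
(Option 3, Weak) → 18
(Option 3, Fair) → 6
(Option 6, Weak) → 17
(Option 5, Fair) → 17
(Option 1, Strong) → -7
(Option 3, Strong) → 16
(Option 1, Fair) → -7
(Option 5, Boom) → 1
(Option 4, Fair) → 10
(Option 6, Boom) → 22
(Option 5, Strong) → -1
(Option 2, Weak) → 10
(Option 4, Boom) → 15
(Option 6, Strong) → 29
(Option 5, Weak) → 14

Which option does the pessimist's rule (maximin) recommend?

Option 6

Row minima: Option 1=-7, Option 2=5, Option 3=6, Option 4=0, Option 5=-1, Option 6=17
Best worst-case = 17 → Option 6.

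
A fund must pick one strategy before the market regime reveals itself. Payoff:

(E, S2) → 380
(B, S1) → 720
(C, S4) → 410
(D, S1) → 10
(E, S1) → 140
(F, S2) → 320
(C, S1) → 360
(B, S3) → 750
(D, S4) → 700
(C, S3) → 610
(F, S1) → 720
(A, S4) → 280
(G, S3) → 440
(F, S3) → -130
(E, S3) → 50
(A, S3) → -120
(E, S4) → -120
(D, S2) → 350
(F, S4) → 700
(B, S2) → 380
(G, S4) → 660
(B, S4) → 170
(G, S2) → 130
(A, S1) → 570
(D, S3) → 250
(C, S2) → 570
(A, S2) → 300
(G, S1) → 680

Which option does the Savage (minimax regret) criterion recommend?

Column bests: S1=720, S2=570, S3=750, S4=700.
A regrets: 150, 270, 870, 420 → max 870
B regrets: 0, 190, 0, 530 → max 530
C regrets: 360, 0, 140, 290 → max 360
D regrets: 710, 220, 500, 0 → max 710
E regrets: 580, 190, 700, 820 → max 820
F regrets: 0, 250, 880, 0 → max 880
G regrets: 40, 440, 310, 40 → max 440
Smallest max regret = 360 → C.

C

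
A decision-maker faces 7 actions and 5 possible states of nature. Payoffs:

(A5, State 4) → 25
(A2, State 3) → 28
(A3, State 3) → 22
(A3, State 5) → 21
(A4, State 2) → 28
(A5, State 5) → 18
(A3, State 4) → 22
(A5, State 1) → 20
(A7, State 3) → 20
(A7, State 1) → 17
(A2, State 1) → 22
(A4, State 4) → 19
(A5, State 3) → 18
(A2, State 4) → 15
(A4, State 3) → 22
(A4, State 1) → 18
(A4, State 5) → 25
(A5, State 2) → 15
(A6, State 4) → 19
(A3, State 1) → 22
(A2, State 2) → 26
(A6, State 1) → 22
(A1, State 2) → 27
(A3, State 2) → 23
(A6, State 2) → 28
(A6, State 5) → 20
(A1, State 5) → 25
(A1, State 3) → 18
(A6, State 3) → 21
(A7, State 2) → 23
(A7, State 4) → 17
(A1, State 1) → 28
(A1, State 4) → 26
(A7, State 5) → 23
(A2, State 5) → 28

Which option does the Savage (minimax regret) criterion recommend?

Column bests: State 1=28, State 2=28, State 3=28, State 4=26, State 5=28.
A1 regrets: 0, 1, 10, 0, 3 → max 10
A2 regrets: 6, 2, 0, 11, 0 → max 11
A3 regrets: 6, 5, 6, 4, 7 → max 7
A4 regrets: 10, 0, 6, 7, 3 → max 10
A5 regrets: 8, 13, 10, 1, 10 → max 13
A6 regrets: 6, 0, 7, 7, 8 → max 8
A7 regrets: 11, 5, 8, 9, 5 → max 11
Smallest max regret = 7 → A3.

A3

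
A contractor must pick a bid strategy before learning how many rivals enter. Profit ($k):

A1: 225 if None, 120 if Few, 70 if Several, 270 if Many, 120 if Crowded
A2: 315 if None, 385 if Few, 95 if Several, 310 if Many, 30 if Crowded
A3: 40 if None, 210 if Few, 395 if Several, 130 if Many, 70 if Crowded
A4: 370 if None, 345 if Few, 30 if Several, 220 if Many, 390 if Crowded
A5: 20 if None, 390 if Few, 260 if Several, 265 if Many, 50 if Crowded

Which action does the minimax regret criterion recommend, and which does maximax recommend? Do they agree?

Column bests: None=370, Few=390, Several=395, Many=310, Crowded=390.
A1 regrets: 145, 270, 325, 40, 270 → max 325
A2 regrets: 55, 5, 300, 0, 360 → max 360
A3 regrets: 330, 180, 0, 180, 320 → max 330
A4 regrets: 0, 45, 365, 90, 0 → max 365
A5 regrets: 350, 0, 135, 45, 340 → max 350
Smallest max regret = 325 → A1.
Row maxima: A1=270, A2=385, A3=395, A4=390, A5=390
Best best-case = 395 → A3.

minimax regret → A1; maximax → A3 (disagree)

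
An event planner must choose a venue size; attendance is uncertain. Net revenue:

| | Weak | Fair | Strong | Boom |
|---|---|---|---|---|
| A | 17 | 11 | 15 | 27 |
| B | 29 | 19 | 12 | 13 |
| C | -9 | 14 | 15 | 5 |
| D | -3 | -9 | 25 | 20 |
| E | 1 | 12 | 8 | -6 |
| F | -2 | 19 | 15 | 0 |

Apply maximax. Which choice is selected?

Row maxima: A=27, B=29, C=15, D=25, E=12, F=19
Best best-case = 29 → B.

B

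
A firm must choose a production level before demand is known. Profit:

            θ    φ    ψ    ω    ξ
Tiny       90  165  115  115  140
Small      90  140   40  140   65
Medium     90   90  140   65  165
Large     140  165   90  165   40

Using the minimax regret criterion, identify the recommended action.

Column bests: θ=140, φ=165, ψ=140, ω=165, ξ=165.
Tiny regrets: 50, 0, 25, 50, 25 → max 50
Small regrets: 50, 25, 100, 25, 100 → max 100
Medium regrets: 50, 75, 0, 100, 0 → max 100
Large regrets: 0, 0, 50, 0, 125 → max 125
Smallest max regret = 50 → Tiny.

Tiny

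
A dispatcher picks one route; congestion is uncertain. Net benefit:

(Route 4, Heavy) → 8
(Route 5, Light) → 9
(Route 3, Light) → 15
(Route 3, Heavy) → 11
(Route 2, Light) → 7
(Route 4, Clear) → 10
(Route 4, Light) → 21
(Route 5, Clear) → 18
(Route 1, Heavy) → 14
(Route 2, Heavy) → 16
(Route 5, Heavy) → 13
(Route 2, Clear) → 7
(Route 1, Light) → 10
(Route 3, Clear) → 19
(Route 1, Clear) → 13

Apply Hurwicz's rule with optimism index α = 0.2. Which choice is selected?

Route 3

Route 1: 0.2·14 + 0.8·10 = 10.8
Route 2: 0.2·16 + 0.8·7 = 8.8
Route 3: 0.2·19 + 0.8·11 = 12.6
Route 4: 0.2·21 + 0.8·8 = 10.6
Route 5: 0.2·18 + 0.8·9 = 10.8
Highest Hurwicz score = 12.6 → Route 3.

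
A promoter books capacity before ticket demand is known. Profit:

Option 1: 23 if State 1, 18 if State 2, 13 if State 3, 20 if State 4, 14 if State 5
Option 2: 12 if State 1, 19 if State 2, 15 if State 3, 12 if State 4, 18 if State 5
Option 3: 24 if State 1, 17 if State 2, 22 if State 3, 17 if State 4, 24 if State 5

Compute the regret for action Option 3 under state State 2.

Best payoff under State 2 is 19.
Regret = 19 − 17 = 2.

2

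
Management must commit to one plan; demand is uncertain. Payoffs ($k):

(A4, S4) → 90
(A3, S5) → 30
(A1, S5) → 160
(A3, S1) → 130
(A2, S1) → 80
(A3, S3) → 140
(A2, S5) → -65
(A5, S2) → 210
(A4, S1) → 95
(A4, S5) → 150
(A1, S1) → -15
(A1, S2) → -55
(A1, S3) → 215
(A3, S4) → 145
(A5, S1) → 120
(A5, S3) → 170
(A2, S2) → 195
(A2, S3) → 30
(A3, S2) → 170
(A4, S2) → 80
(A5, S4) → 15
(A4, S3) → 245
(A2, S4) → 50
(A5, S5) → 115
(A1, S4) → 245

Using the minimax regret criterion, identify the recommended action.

Column bests: S1=130, S2=210, S3=245, S4=245, S5=160.
A1 regrets: 145, 265, 30, 0, 0 → max 265
A2 regrets: 50, 15, 215, 195, 225 → max 225
A3 regrets: 0, 40, 105, 100, 130 → max 130
A4 regrets: 35, 130, 0, 155, 10 → max 155
A5 regrets: 10, 0, 75, 230, 45 → max 230
Smallest max regret = 130 → A3.

A3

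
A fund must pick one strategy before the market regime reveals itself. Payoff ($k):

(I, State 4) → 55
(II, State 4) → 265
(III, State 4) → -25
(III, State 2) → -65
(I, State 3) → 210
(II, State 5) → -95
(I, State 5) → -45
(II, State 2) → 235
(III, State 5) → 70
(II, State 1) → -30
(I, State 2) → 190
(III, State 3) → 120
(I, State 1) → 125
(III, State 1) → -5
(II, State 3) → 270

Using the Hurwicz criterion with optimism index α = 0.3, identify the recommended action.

I

I: 0.3·210 + 0.7·(-45) = 31.5
II: 0.3·270 + 0.7·(-95) = 14.5
III: 0.3·120 + 0.7·(-65) = -9.5
Highest Hurwicz score = 31.5 → I.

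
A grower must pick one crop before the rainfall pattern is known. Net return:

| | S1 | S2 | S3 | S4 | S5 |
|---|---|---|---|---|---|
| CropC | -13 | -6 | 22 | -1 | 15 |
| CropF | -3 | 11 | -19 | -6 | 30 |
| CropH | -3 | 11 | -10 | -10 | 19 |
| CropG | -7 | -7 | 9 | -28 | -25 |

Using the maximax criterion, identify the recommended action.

Row maxima: CropC=22, CropF=30, CropH=19, CropG=9
Best best-case = 30 → CropF.

CropF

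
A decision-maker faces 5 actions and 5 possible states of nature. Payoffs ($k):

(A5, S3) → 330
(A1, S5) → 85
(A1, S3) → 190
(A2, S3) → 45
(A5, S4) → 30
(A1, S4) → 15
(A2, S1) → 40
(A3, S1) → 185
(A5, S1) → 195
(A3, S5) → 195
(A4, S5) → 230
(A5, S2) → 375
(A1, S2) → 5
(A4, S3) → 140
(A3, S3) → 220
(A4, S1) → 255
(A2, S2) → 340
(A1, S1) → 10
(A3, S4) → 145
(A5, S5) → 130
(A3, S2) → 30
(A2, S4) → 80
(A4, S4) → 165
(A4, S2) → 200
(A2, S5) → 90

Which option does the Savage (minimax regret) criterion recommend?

Column bests: S1=255, S2=375, S3=330, S4=165, S5=230.
A1 regrets: 245, 370, 140, 150, 145 → max 370
A2 regrets: 215, 35, 285, 85, 140 → max 285
A3 regrets: 70, 345, 110, 20, 35 → max 345
A4 regrets: 0, 175, 190, 0, 0 → max 190
A5 regrets: 60, 0, 0, 135, 100 → max 135
Smallest max regret = 135 → A5.

A5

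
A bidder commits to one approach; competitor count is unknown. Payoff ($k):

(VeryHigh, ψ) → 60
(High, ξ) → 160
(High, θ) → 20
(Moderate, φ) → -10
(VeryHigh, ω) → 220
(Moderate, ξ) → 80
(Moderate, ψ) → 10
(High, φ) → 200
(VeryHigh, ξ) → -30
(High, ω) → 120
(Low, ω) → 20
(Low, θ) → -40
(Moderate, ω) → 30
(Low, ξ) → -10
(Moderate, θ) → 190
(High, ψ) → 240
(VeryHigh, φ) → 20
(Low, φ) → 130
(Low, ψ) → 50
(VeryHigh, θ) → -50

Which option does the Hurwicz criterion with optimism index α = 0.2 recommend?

Low: 0.2·130 + 0.8·(-40) = -6
Moderate: 0.2·190 + 0.8·(-10) = 30
High: 0.2·240 + 0.8·20 = 64
VeryHigh: 0.2·220 + 0.8·(-50) = 4
Highest Hurwicz score = 64 → High.

High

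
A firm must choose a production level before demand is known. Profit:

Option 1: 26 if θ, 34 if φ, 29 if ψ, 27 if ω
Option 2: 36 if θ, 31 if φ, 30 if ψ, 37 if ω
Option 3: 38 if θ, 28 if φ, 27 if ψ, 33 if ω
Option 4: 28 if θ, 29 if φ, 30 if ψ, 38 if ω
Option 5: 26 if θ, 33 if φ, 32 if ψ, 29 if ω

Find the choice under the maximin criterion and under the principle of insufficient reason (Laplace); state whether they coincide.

Row minima: Option 1=26, Option 2=30, Option 3=27, Option 4=28, Option 5=26
Best worst-case = 30 → Option 2.
Row averages: Option 1=29, Option 2=33.5, Option 3=31.5, Option 4=31.25, Option 5=30
Highest average = 33.5 → Option 2.

maximin → Option 2; laplace → Option 2 (agree)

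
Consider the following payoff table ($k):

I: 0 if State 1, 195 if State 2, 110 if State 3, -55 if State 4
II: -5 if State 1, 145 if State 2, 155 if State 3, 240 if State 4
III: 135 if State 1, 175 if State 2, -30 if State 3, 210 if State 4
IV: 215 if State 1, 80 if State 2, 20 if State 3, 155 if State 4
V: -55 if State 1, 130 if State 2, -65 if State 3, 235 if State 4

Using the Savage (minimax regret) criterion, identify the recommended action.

IV

Column bests: State 1=215, State 2=195, State 3=155, State 4=240.
I regrets: 215, 0, 45, 295 → max 295
II regrets: 220, 50, 0, 0 → max 220
III regrets: 80, 20, 185, 30 → max 185
IV regrets: 0, 115, 135, 85 → max 135
V regrets: 270, 65, 220, 5 → max 270
Smallest max regret = 135 → IV.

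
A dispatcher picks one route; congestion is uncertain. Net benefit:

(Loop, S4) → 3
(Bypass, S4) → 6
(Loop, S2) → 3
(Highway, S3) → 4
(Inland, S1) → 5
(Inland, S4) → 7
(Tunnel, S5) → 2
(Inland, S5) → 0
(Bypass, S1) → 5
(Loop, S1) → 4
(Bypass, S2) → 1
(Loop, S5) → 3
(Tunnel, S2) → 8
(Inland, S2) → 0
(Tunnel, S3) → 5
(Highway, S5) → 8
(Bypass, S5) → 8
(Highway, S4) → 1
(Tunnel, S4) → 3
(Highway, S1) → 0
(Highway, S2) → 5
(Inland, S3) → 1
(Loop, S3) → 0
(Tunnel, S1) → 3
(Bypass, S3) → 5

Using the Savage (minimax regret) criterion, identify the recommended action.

Column bests: S1=5, S2=8, S3=5, S4=7, S5=8.
Loop regrets: 1, 5, 5, 4, 5 → max 5
Tunnel regrets: 2, 0, 0, 4, 6 → max 6
Highway regrets: 5, 3, 1, 6, 0 → max 6
Inland regrets: 0, 8, 4, 0, 8 → max 8
Bypass regrets: 0, 7, 0, 1, 0 → max 7
Smallest max regret = 5 → Loop.

Loop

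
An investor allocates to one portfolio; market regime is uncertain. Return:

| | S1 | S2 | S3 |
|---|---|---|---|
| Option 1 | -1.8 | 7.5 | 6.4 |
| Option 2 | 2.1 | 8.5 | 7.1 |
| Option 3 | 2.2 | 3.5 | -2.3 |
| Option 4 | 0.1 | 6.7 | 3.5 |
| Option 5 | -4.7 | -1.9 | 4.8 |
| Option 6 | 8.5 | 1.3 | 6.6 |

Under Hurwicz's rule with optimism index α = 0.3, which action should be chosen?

Option 1: 0.3·7.5 + 0.7·(-1.8) = 0.99
Option 2: 0.3·8.5 + 0.7·2.1 = 4.02
Option 3: 0.3·3.5 + 0.7·(-2.3) = -0.56
Option 4: 0.3·6.7 + 0.7·0.1 = 2.08
Option 5: 0.3·4.8 + 0.7·(-4.7) = -1.85
Option 6: 0.3·8.5 + 0.7·1.3 = 3.46
Highest Hurwicz score = 4.02 → Option 2.

Option 2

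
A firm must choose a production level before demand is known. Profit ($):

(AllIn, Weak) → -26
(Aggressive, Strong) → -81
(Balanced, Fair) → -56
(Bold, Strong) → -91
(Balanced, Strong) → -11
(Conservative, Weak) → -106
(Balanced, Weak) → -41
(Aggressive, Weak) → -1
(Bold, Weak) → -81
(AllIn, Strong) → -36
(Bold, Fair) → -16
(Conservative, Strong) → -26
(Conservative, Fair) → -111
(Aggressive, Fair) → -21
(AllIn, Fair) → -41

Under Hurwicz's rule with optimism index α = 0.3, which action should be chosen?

AllIn

Conservative: 0.3·(-26) + 0.7·(-111) = -85.5
Balanced: 0.3·(-11) + 0.7·(-56) = -42.5
Aggressive: 0.3·(-1) + 0.7·(-81) = -57
Bold: 0.3·(-16) + 0.7·(-91) = -68.5
AllIn: 0.3·(-26) + 0.7·(-41) = -36.5
Highest Hurwicz score = -36.5 → AllIn.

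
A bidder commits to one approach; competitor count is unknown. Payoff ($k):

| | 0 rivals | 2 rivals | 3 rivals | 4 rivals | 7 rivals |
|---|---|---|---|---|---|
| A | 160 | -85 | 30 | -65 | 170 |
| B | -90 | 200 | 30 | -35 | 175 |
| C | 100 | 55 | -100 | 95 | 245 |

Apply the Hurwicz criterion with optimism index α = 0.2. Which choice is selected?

C

A: 0.2·170 + 0.8·(-85) = -34
B: 0.2·200 + 0.8·(-90) = -32
C: 0.2·245 + 0.8·(-100) = -31
Highest Hurwicz score = -31 → C.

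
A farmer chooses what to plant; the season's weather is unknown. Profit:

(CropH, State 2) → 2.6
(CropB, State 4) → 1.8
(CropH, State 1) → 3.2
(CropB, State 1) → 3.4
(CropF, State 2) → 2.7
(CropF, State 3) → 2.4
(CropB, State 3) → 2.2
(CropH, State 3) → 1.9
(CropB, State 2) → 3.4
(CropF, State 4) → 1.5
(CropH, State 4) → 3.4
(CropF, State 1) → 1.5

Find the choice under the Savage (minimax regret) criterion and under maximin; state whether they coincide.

Column bests: State 1=3.4, State 2=3.4, State 3=2.4, State 4=3.4.
CropB regrets: 0.0, 0.0, 0.2, 1.6 → max 1.6
CropH regrets: 0.2, 0.8, 0.5, 0.0 → max 0.8
CropF regrets: 1.9, 0.7, 0.0, 1.9 → max 1.9
Smallest max regret = 0.8 → CropH.
Row minima: CropB=1.8, CropH=1.9, CropF=1.5
Best worst-case = 1.9 → CropH.

minimax regret → CropH; maximin → CropH (agree)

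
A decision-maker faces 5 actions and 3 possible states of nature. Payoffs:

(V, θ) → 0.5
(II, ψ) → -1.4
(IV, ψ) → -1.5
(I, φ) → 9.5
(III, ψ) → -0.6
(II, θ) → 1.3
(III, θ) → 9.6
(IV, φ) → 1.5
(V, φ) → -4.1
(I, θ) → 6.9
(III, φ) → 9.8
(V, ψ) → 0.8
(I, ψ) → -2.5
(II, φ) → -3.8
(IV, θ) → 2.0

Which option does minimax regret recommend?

III

Column bests: θ=9.6, φ=9.8, ψ=0.8.
I regrets: 2.7, 0.3, 3.3 → max 3.3
II regrets: 8.3, 13.6, 2.2 → max 13.6
III regrets: 0.0, 0.0, 1.4 → max 1.4
IV regrets: 7.6, 8.3, 2.3 → max 8.3
V regrets: 9.1, 13.9, 0.0 → max 13.9
Smallest max regret = 1.4 → III.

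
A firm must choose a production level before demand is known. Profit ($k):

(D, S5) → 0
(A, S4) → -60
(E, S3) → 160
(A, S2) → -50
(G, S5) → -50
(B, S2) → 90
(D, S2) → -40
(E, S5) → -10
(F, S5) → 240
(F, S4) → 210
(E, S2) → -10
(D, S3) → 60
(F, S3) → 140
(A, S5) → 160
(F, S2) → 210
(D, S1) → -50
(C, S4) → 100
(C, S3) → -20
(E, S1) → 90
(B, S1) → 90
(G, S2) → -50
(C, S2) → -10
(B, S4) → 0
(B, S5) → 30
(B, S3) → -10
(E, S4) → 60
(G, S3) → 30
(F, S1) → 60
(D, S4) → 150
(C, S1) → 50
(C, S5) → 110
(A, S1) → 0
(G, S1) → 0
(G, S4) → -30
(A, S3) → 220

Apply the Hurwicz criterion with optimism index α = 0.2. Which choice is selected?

F

A: 0.2·220 + 0.8·(-60) = -4
B: 0.2·90 + 0.8·(-10) = 10
C: 0.2·110 + 0.8·(-20) = 6
D: 0.2·150 + 0.8·(-50) = -10
E: 0.2·160 + 0.8·(-10) = 24
F: 0.2·240 + 0.8·60 = 96
G: 0.2·30 + 0.8·(-50) = -34
Highest Hurwicz score = 96 → F.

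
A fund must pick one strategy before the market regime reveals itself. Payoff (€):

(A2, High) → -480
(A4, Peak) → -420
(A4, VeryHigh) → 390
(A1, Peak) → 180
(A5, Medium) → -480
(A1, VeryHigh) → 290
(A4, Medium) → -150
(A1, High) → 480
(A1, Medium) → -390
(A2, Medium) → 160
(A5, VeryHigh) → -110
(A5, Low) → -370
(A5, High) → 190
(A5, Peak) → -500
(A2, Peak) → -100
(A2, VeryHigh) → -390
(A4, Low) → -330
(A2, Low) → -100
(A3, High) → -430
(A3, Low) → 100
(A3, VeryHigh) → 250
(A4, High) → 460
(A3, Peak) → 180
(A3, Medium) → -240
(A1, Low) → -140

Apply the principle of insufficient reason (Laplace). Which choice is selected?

A1

Row averages: A1=84, A2=-182, A3=-28, A4=-10, A5=-254
Highest average = 84 → A1.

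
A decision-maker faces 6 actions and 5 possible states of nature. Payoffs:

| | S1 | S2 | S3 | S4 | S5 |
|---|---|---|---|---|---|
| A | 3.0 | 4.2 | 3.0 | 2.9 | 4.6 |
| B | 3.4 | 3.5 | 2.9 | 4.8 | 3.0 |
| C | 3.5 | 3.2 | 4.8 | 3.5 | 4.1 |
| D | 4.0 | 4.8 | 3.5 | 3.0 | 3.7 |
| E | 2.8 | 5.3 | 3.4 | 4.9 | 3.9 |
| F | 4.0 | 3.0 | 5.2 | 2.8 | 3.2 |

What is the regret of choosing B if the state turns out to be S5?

Best payoff under S5 is 4.6.
Regret = 4.6 − 3.0 = 1.6.

1.6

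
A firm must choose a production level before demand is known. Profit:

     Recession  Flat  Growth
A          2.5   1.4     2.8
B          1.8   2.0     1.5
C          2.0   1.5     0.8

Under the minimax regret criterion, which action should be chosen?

Column bests: Recession=2.5, Flat=2.0, Growth=2.8.
A regrets: 0.0, 0.6, 0.0 → max 0.6
B regrets: 0.7, 0.0, 1.3 → max 1.3
C regrets: 0.5, 0.5, 2.0 → max 2.0
Smallest max regret = 0.6 → A.

A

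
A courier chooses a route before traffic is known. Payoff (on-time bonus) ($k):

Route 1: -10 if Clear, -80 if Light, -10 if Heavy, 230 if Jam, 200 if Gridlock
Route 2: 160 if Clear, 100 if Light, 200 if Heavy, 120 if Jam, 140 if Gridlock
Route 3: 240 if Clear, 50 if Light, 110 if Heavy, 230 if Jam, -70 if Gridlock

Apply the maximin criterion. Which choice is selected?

Route 2

Row minima: Route 1=-80, Route 2=100, Route 3=-70
Best worst-case = 100 → Route 2.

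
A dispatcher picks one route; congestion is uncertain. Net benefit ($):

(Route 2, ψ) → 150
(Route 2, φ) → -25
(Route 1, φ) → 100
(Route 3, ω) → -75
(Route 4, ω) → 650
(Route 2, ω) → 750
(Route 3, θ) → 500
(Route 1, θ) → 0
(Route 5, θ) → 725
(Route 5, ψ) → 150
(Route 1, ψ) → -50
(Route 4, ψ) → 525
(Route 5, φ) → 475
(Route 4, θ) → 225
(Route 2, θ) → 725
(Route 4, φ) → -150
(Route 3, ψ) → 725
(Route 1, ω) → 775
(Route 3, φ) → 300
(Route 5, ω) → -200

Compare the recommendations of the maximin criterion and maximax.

maximin → Route 2; maximax → Route 1 (disagree)

Row minima: Route 1=-50, Route 2=-25, Route 3=-75, Route 4=-150, Route 5=-200
Best worst-case = -25 → Route 2.
Row maxima: Route 1=775, Route 2=750, Route 3=725, Route 4=650, Route 5=725
Best best-case = 775 → Route 1.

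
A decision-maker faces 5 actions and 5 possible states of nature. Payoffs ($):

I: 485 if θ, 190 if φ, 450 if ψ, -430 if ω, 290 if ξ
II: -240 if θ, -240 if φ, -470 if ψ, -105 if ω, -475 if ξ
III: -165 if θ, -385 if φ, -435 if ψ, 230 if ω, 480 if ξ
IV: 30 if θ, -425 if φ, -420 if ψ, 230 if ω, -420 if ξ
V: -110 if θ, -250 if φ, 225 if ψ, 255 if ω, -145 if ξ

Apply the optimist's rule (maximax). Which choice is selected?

I

Row maxima: I=485, II=-105, III=480, IV=230, V=255
Best best-case = 485 → I.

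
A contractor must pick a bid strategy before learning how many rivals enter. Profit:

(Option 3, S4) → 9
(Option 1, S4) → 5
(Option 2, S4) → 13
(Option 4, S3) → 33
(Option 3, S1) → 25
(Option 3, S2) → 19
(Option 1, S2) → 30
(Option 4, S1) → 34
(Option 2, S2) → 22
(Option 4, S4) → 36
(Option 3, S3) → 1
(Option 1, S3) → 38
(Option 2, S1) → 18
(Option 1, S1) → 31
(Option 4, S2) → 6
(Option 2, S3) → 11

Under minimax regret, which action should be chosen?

Option 4

Column bests: S1=34, S2=30, S3=38, S4=36.
Option 1 regrets: 3, 0, 0, 31 → max 31
Option 2 regrets: 16, 8, 27, 23 → max 27
Option 3 regrets: 9, 11, 37, 27 → max 37
Option 4 regrets: 0, 24, 5, 0 → max 24
Smallest max regret = 24 → Option 4.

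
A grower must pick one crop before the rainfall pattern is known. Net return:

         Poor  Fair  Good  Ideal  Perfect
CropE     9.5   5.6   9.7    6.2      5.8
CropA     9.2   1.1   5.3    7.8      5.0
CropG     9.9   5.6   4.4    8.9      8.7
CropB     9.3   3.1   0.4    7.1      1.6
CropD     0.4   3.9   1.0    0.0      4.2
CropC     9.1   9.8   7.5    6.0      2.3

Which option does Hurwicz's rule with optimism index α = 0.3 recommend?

CropE

CropE: 0.3·9.7 + 0.7·5.6 = 6.83
CropA: 0.3·9.2 + 0.7·1.1 = 3.53
CropG: 0.3·9.9 + 0.7·4.4 = 6.05
CropB: 0.3·9.3 + 0.7·0.4 = 3.07
CropD: 0.3·4.2 + 0.7·0.0 = 1.26
CropC: 0.3·9.8 + 0.7·2.3 = 4.55
Highest Hurwicz score = 6.83 → CropE.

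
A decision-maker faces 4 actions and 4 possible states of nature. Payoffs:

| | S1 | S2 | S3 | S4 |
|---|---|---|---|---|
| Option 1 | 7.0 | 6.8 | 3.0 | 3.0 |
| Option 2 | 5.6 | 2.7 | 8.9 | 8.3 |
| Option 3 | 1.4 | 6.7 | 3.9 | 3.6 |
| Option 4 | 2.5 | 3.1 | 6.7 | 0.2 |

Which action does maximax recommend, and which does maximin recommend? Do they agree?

Row maxima: Option 1=7.0, Option 2=8.9, Option 3=6.7, Option 4=6.7
Best best-case = 8.9 → Option 2.
Row minima: Option 1=3.0, Option 2=2.7, Option 3=1.4, Option 4=0.2
Best worst-case = 3.0 → Option 1.

maximax → Option 2; maximin → Option 1 (disagree)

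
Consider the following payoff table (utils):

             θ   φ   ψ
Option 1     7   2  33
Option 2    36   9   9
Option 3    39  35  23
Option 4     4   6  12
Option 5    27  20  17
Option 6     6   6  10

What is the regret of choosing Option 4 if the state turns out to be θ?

35

Best payoff under θ is 39.
Regret = 39 − 4 = 35.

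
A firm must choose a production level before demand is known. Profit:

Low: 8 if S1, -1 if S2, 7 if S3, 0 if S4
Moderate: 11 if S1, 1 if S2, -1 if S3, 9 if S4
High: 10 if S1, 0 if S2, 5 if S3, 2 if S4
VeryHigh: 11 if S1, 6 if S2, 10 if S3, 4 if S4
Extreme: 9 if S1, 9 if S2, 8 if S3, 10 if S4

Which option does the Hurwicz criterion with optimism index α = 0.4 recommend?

Extreme

Low: 0.4·8 + 0.6·(-1) = 2.6
Moderate: 0.4·11 + 0.6·(-1) = 3.8
High: 0.4·10 + 0.6·0 = 4
VeryHigh: 0.4·11 + 0.6·4 = 6.8
Extreme: 0.4·10 + 0.6·8 = 8.8
Highest Hurwicz score = 8.8 → Extreme.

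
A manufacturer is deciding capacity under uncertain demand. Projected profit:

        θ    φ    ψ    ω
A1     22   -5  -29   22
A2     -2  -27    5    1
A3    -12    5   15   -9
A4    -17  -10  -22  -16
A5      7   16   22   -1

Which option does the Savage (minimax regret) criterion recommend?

Column bests: θ=22, φ=16, ψ=22, ω=22.
A1 regrets: 0, 21, 51, 0 → max 51
A2 regrets: 24, 43, 17, 21 → max 43
A3 regrets: 34, 11, 7, 31 → max 34
A4 regrets: 39, 26, 44, 38 → max 44
A5 regrets: 15, 0, 0, 23 → max 23
Smallest max regret = 23 → A5.

A5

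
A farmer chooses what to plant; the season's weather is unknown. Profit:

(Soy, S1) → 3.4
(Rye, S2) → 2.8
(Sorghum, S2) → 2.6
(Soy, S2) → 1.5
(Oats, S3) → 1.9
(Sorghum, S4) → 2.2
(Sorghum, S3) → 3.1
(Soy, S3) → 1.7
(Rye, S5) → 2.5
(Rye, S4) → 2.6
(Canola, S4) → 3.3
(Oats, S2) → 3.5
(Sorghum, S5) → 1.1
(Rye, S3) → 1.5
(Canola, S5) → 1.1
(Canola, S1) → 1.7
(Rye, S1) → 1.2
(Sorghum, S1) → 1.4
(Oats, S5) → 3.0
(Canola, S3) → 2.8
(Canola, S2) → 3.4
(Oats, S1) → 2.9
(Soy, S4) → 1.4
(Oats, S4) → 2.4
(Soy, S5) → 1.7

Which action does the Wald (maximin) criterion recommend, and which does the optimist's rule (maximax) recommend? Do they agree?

maximin → Oats; maximax → Oats (agree)

Row minima: Soy=1.4, Sorghum=1.1, Rye=1.2, Canola=1.1, Oats=1.9
Best worst-case = 1.9 → Oats.
Row maxima: Soy=3.4, Sorghum=3.1, Rye=2.8, Canola=3.4, Oats=3.5
Best best-case = 3.5 → Oats.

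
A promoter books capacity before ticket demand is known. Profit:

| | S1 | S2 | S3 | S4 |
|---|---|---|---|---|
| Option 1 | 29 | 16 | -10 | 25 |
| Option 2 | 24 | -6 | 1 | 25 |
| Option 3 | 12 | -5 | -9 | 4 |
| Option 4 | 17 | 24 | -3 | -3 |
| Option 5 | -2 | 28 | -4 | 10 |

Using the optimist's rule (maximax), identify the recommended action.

Option 1

Row maxima: Option 1=29, Option 2=25, Option 3=12, Option 4=24, Option 5=28
Best best-case = 29 → Option 1.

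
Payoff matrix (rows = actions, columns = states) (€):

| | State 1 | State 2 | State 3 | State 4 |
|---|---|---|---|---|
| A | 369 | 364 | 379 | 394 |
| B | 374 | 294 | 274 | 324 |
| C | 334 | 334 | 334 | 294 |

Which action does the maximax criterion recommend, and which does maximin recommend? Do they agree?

Row maxima: A=394, B=374, C=334
Best best-case = 394 → A.
Row minima: A=364, B=274, C=294
Best worst-case = 364 → A.

maximax → A; maximin → A (agree)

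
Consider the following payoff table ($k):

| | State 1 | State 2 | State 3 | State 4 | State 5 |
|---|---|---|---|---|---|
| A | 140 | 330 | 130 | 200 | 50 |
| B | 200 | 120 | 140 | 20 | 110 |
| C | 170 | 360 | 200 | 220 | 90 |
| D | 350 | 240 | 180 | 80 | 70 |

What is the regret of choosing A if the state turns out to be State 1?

Best payoff under State 1 is 350.
Regret = 350 − 140 = 210.

210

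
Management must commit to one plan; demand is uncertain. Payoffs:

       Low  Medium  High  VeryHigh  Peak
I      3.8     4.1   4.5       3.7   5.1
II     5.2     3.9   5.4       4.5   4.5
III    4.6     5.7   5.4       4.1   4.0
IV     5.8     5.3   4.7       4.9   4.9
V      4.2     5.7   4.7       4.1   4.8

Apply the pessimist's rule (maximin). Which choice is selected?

Row minima: I=3.7, II=3.9, III=4.0, IV=4.7, V=4.1
Best worst-case = 4.7 → IV.

IV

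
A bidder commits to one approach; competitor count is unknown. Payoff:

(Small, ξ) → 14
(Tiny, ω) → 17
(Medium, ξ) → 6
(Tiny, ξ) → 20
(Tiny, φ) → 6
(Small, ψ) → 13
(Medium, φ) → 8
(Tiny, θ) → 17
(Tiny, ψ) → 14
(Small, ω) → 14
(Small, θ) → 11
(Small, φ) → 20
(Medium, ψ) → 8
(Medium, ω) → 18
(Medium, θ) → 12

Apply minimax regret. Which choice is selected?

Small

Column bests: θ=17, φ=20, ψ=14, ω=18, ξ=20.
Tiny regrets: 0, 14, 0, 1, 0 → max 14
Small regrets: 6, 0, 1, 4, 6 → max 6
Medium regrets: 5, 12, 6, 0, 14 → max 14
Smallest max regret = 6 → Small.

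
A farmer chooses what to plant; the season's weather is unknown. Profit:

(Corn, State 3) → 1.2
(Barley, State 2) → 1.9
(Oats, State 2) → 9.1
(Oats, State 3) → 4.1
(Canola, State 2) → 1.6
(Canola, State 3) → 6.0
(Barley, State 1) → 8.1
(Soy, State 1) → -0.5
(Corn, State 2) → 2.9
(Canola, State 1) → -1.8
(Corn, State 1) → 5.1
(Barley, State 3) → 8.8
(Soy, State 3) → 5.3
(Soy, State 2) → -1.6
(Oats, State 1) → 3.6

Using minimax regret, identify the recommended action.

Column bests: State 1=8.1, State 2=9.1, State 3=8.8.
Soy regrets: 8.6, 10.7, 3.5 → max 10.7
Corn regrets: 3.0, 6.2, 7.6 → max 7.6
Barley regrets: 0.0, 7.2, 0.0 → max 7.2
Oats regrets: 4.5, 0.0, 4.7 → max 4.7
Canola regrets: 9.9, 7.5, 2.8 → max 9.9
Smallest max regret = 4.7 → Oats.

Oats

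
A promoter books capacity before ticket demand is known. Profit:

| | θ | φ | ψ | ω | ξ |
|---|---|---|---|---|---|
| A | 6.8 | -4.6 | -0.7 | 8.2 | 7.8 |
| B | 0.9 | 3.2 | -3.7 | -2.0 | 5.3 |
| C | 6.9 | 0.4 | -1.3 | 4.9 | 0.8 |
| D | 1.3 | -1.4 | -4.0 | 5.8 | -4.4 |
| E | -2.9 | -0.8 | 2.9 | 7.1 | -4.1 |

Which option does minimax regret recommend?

C

Column bests: θ=6.9, φ=3.2, ψ=2.9, ω=8.2, ξ=7.8.
A regrets: 0.1, 7.8, 3.6, 0.0, 0.0 → max 7.8
B regrets: 6.0, 0.0, 6.6, 10.2, 2.5 → max 10.2
C regrets: 0.0, 2.8, 4.2, 3.3, 7.0 → max 7.0
D regrets: 5.6, 4.6, 6.9, 2.4, 12.2 → max 12.2
E regrets: 9.8, 4.0, 0.0, 1.1, 11.9 → max 11.9
Smallest max regret = 7.0 → C.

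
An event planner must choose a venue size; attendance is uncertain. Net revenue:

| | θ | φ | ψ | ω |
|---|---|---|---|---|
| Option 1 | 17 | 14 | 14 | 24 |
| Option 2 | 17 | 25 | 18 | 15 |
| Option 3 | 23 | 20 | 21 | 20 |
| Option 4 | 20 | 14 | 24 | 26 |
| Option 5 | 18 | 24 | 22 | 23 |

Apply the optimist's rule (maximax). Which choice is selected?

Row maxima: Option 1=24, Option 2=25, Option 3=23, Option 4=26, Option 5=24
Best best-case = 26 → Option 4.

Option 4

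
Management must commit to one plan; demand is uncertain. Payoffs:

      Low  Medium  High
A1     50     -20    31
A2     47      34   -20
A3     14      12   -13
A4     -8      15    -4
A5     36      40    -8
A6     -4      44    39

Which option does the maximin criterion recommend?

Row minima: A1=-20, A2=-20, A3=-13, A4=-8, A5=-8, A6=-4
Best worst-case = -4 → A6.

A6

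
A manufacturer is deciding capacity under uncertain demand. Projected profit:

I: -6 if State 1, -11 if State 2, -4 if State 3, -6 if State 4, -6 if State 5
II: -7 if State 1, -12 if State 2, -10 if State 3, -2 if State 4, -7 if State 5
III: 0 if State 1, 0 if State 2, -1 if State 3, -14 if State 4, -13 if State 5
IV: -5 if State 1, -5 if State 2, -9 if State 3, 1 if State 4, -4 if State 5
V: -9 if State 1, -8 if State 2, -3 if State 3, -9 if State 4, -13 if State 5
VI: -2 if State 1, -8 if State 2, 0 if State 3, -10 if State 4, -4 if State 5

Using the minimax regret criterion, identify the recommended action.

IV

Column bests: State 1=0, State 2=0, State 3=0, State 4=1, State 5=-4.
I regrets: 6, 11, 4, 7, 2 → max 11
II regrets: 7, 12, 10, 3, 3 → max 12
III regrets: 0, 0, 1, 15, 9 → max 15
IV regrets: 5, 5, 9, 0, 0 → max 9
V regrets: 9, 8, 3, 10, 9 → max 10
VI regrets: 2, 8, 0, 11, 0 → max 11
Smallest max regret = 9 → IV.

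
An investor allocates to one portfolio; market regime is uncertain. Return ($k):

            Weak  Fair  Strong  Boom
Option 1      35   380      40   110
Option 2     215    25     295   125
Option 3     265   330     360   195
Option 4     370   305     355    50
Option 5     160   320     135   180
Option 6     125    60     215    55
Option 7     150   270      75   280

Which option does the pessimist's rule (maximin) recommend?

Row minima: Option 1=35, Option 2=25, Option 3=195, Option 4=50, Option 5=135, Option 6=55, Option 7=75
Best worst-case = 195 → Option 3.

Option 3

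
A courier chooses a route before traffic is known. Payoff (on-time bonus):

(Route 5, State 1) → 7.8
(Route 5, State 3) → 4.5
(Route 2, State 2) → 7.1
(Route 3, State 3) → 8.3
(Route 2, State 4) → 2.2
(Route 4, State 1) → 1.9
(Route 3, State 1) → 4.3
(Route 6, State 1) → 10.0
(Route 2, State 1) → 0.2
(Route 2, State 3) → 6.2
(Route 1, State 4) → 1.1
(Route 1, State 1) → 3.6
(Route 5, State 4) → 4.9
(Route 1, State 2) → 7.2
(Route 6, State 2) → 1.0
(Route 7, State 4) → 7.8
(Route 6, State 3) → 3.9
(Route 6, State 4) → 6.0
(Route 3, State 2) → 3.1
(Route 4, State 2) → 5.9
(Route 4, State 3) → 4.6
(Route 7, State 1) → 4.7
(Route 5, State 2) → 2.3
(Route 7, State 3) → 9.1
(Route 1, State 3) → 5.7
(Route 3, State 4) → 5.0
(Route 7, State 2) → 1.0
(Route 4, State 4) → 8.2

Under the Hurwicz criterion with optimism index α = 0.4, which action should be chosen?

Route 1: 0.4·7.2 + 0.6·1.1 = 3.54
Route 2: 0.4·7.1 + 0.6·0.2 = 2.96
Route 3: 0.4·8.3 + 0.6·3.1 = 5.18
Route 4: 0.4·8.2 + 0.6·1.9 = 4.42
Route 5: 0.4·7.8 + 0.6·2.3 = 4.5
Route 6: 0.4·10.0 + 0.6·1.0 = 4.6
Route 7: 0.4·9.1 + 0.6·1.0 = 4.24
Highest Hurwicz score = 5.18 → Route 3.

Route 3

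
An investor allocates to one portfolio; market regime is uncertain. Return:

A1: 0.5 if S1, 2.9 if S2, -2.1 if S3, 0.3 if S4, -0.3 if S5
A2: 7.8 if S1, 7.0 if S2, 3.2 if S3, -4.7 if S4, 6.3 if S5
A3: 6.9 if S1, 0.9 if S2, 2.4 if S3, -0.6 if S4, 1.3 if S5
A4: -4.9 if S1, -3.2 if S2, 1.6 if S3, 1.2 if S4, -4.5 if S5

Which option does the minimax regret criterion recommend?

Column bests: S1=7.8, S2=7.0, S3=3.2, S4=1.2, S5=6.3.
A1 regrets: 7.3, 4.1, 5.3, 0.9, 6.6 → max 7.3
A2 regrets: 0.0, 0.0, 0.0, 5.9, 0.0 → max 5.9
A3 regrets: 0.9, 6.1, 0.8, 1.8, 5.0 → max 6.1
A4 regrets: 12.7, 10.2, 1.6, 0.0, 10.8 → max 12.7
Smallest max regret = 5.9 → A2.

A2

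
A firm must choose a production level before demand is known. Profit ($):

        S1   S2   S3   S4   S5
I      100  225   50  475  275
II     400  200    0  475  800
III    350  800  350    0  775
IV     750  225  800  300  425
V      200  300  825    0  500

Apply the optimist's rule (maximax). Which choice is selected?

Row maxima: I=475, II=800, III=800, IV=800, V=825
Best best-case = 825 → V.

V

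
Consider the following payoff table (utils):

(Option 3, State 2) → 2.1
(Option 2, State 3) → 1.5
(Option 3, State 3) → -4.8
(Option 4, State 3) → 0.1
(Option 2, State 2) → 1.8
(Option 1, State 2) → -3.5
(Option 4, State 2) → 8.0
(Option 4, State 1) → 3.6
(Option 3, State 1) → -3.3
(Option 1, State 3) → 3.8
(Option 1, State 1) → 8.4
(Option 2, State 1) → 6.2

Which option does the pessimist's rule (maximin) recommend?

Option 2

Row minima: Option 1=-3.5, Option 2=1.5, Option 3=-4.8, Option 4=0.1
Best worst-case = 1.5 → Option 2.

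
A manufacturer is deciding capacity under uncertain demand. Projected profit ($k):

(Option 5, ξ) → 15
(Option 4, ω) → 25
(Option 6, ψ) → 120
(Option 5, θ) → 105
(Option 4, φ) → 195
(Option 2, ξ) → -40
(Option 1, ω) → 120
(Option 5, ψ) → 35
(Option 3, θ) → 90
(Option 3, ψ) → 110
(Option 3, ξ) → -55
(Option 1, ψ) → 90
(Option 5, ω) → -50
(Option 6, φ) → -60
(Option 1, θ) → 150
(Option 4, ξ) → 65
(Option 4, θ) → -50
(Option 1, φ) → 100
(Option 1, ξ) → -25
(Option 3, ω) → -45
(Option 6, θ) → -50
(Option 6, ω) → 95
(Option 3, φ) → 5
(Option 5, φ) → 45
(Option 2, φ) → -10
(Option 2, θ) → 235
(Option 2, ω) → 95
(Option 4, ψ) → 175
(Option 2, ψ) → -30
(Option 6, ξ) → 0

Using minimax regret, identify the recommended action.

Option 1

Column bests: θ=235, φ=195, ψ=175, ω=120, ξ=65.
Option 1 regrets: 85, 95, 85, 0, 90 → max 95
Option 2 regrets: 0, 205, 205, 25, 105 → max 205
Option 3 regrets: 145, 190, 65, 165, 120 → max 190
Option 4 regrets: 285, 0, 0, 95, 0 → max 285
Option 5 regrets: 130, 150, 140, 170, 50 → max 170
Option 6 regrets: 285, 255, 55, 25, 65 → max 285
Smallest max regret = 95 → Option 1.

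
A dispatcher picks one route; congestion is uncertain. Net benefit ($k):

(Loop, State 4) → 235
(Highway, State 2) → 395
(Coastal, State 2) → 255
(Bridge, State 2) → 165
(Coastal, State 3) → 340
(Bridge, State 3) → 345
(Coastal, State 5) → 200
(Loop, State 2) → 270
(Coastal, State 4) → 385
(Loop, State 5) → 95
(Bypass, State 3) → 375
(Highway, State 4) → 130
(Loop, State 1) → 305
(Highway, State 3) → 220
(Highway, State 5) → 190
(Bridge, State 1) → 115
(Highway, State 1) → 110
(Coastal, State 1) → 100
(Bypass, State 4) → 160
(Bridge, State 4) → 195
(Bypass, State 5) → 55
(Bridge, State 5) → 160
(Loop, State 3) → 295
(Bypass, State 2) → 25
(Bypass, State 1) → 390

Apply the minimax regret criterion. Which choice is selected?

Column bests: State 1=390, State 2=395, State 3=375, State 4=385, State 5=200.
Loop regrets: 85, 125, 80, 150, 105 → max 150
Bypass regrets: 0, 370, 0, 225, 145 → max 370
Highway regrets: 280, 0, 155, 255, 10 → max 280
Coastal regrets: 290, 140, 35, 0, 0 → max 290
Bridge regrets: 275, 230, 30, 190, 40 → max 275
Smallest max regret = 150 → Loop.

Loop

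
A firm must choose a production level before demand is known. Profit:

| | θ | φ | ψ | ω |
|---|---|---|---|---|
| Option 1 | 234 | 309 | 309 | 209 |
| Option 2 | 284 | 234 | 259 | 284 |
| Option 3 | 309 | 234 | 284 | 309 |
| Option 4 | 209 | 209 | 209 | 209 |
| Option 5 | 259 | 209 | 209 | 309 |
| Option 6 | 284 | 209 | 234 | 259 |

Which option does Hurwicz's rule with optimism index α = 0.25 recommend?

Option 3

Option 1: 0.25·309 + 0.75·209 = 234
Option 2: 0.25·284 + 0.75·234 = 246.5
Option 3: 0.25·309 + 0.75·234 = 252.75
Option 4: 0.25·209 + 0.75·209 = 209
Option 5: 0.25·309 + 0.75·209 = 234
Option 6: 0.25·284 + 0.75·209 = 227.75
Highest Hurwicz score = 252.75 → Option 3.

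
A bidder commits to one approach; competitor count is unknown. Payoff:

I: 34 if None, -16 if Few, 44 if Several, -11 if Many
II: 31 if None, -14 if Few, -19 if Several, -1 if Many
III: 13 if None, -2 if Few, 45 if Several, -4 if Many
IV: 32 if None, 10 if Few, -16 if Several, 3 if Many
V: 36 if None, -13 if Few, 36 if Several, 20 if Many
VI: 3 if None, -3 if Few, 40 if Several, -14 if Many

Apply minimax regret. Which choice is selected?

Column bests: None=36, Few=10, Several=45, Many=20.
I regrets: 2, 26, 1, 31 → max 31
II regrets: 5, 24, 64, 21 → max 64
III regrets: 23, 12, 0, 24 → max 24
IV regrets: 4, 0, 61, 17 → max 61
V regrets: 0, 23, 9, 0 → max 23
VI regrets: 33, 13, 5, 34 → max 34
Smallest max regret = 23 → V.

V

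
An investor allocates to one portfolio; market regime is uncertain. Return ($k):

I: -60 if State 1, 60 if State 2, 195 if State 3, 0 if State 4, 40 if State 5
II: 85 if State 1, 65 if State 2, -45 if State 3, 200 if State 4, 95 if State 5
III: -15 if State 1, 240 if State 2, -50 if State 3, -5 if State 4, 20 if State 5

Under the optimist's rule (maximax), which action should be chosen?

Row maxima: I=195, II=200, III=240
Best best-case = 240 → III.

III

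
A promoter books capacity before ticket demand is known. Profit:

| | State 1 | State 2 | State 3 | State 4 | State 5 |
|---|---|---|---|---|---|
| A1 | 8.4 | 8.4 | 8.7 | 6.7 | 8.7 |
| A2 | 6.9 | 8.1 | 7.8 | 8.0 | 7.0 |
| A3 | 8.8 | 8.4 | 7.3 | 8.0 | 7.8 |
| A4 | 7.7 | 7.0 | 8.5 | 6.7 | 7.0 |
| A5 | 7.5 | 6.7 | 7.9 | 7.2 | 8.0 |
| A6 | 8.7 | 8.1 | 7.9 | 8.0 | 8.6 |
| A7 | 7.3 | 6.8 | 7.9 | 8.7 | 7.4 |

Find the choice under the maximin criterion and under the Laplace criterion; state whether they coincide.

maximin → A6; laplace → A6 (agree)

Row minima: A1=6.7, A2=6.9, A3=7.3, A4=6.7, A5=6.7, A6=7.9, A7=6.8
Best worst-case = 7.9 → A6.
Row averages: A1=8.18, A2=7.56, A3=8.06, A4=7.38, A5=7.46, A6=8.26, A7=7.62
Highest average = 8.26 → A6.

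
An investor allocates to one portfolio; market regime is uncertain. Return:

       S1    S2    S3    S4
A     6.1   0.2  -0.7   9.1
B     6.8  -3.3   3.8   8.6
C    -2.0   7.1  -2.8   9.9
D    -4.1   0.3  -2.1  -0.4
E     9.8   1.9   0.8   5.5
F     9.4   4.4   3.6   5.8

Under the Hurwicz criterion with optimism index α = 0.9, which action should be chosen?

E

A: 0.9·9.1 + 0.1·(-0.7) = 8.12
B: 0.9·8.6 + 0.1·(-3.3) = 7.41
C: 0.9·9.9 + 0.1·(-2.8) = 8.63
D: 0.9·0.3 + 0.1·(-4.1) = -0.14
E: 0.9·9.8 + 0.1·0.8 = 8.9
F: 0.9·9.4 + 0.1·3.6 = 8.82
Highest Hurwicz score = 8.9 → E.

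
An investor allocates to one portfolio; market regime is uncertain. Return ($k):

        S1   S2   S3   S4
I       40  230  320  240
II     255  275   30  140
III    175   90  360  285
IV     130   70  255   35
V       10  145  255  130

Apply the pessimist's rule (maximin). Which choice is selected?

III

Row minima: I=40, II=30, III=90, IV=35, V=10
Best worst-case = 90 → III.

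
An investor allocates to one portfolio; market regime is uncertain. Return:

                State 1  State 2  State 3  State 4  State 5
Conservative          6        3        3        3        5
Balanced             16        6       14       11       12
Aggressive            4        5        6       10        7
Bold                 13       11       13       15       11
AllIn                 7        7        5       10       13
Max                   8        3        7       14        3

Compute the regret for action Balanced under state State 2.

Best payoff under State 2 is 11.
Regret = 11 − 6 = 5.

5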